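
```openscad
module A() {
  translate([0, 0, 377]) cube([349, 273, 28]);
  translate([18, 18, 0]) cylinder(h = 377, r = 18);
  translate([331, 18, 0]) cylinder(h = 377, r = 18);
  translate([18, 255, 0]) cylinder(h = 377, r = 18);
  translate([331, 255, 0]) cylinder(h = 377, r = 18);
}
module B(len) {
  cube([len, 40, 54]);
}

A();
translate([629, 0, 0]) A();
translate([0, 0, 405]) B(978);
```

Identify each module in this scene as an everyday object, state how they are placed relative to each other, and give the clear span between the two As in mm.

Second stool starts at x = 629; first ends at x = 349; clear span = 629 − 349 = 280 mm.

A is a stool. B is a beam. A beam spans the tops of two stools. The clear span between the two stools is 280 mm.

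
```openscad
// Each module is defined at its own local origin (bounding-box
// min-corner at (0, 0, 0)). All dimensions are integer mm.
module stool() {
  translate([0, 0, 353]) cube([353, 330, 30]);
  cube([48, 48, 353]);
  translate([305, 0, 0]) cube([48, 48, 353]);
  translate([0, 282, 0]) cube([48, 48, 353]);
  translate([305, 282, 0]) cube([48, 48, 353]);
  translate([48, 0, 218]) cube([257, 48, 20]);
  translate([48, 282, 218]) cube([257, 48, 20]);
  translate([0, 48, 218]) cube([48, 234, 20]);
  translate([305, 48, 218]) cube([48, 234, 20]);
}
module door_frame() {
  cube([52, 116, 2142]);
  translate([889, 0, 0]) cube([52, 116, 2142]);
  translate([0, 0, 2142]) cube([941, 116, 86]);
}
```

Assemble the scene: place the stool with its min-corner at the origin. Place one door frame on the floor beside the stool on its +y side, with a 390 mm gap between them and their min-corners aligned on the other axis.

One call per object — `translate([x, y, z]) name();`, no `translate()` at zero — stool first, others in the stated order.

stool();
translate([0, 720, 0]) door_frame();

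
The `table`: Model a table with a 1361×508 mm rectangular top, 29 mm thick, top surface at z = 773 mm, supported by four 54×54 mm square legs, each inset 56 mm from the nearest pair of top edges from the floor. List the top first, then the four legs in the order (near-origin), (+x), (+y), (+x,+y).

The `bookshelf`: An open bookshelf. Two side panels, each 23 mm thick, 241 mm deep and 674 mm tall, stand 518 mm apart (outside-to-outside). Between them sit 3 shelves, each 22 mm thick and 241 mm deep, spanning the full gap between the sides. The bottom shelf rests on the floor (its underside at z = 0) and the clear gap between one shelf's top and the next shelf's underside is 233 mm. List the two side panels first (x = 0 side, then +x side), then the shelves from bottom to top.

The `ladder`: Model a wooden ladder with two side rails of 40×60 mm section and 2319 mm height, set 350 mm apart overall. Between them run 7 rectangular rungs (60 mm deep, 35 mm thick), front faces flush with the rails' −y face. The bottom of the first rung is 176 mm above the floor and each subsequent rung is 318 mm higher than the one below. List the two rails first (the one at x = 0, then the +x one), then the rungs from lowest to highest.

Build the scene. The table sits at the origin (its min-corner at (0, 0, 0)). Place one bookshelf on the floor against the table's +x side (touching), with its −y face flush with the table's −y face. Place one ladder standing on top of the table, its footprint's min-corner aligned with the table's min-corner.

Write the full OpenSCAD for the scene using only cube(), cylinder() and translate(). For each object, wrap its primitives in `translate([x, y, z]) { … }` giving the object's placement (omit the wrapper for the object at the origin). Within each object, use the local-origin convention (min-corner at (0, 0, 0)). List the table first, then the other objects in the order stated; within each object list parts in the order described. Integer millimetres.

translate([0, 0, 744]) cube([1361, 508, 29]);
translate([56, 56, 0]) cube([54, 54, 744]);
translate([1251, 56, 0]) cube([54, 54, 744]);
translate([56, 398, 0]) cube([54, 54, 744]);
translate([1251, 398, 0]) cube([54, 54, 744]);
translate([1361, 0, 0]) {
  cube([23, 241, 674]);
  translate([495, 0, 0]) cube([23, 241, 674]);
  translate([23, 0, 0]) cube([472, 241, 22]);
  translate([23, 0, 255]) cube([472, 241, 22]);
  translate([23, 0, 510]) cube([472, 241, 22]);
}
translate([0, 0, 773]) {
  cube([40, 60, 2319]);
  translate([310, 0, 0]) cube([40, 60, 2319]);
  translate([40, 0, 176]) cube([270, 60, 35]);
  translate([40, 0, 494]) cube([270, 60, 35]);
  translate([40, 0, 812]) cube([270, 60, 35]);
  translate([40, 0, 1130]) cube([270, 60, 35]);
  translate([40, 0, 1448]) cube([270, 60, 35]);
  translate([40, 0, 1766]) cube([270, 60, 35]);
  translate([40, 0, 2084]) cube([270, 60, 35]);
}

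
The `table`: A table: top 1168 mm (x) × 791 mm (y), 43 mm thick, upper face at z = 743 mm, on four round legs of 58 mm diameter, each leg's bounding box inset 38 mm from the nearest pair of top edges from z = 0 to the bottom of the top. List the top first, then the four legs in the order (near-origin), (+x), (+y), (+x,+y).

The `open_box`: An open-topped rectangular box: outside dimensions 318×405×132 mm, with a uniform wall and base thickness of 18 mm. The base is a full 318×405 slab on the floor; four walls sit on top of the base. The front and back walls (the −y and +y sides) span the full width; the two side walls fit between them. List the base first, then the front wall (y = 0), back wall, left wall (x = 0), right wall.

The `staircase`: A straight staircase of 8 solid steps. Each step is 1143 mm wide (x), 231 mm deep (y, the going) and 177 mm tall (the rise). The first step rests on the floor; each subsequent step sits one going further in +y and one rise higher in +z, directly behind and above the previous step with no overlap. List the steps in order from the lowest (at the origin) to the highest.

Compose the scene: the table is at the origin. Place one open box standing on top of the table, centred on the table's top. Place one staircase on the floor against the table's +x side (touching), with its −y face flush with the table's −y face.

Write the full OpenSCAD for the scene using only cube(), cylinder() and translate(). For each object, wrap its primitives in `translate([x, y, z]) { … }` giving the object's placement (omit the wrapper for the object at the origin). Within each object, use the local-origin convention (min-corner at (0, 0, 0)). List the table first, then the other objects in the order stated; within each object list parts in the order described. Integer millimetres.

translate([0, 0, 700]) cube([1168, 791, 43]);
translate([67, 67, 0]) cylinder(h = 700, r = 29);
translate([1101, 67, 0]) cylinder(h = 700, r = 29);
translate([67, 724, 0]) cylinder(h = 700, r = 29);
translate([1101, 724, 0]) cylinder(h = 700, r = 29);
translate([425, 193, 743]) {
  cube([318, 405, 18]);
  translate([0, 0, 18]) cube([318, 18, 114]);
  translate([0, 387, 18]) cube([318, 18, 114]);
  translate([0, 18, 18]) cube([18, 369, 114]);
  translate([300, 18, 18]) cube([18, 369, 114]);
}
translate([1168, 0, 0]) {
  cube([1143, 231, 177]);
  translate([0, 231, 177]) cube([1143, 231, 177]);
  translate([0, 462, 354]) cube([1143, 231, 177]);
  translate([0, 693, 531]) cube([1143, 231, 177]);
  translate([0, 924, 708]) cube([1143, 231, 177]);
  translate([0, 1155, 885]) cube([1143, 231, 177]);
  translate([0, 1386, 1062]) cube([1143, 231, 177]);
  translate([0, 1617, 1239]) cube([1143, 231, 177]);
}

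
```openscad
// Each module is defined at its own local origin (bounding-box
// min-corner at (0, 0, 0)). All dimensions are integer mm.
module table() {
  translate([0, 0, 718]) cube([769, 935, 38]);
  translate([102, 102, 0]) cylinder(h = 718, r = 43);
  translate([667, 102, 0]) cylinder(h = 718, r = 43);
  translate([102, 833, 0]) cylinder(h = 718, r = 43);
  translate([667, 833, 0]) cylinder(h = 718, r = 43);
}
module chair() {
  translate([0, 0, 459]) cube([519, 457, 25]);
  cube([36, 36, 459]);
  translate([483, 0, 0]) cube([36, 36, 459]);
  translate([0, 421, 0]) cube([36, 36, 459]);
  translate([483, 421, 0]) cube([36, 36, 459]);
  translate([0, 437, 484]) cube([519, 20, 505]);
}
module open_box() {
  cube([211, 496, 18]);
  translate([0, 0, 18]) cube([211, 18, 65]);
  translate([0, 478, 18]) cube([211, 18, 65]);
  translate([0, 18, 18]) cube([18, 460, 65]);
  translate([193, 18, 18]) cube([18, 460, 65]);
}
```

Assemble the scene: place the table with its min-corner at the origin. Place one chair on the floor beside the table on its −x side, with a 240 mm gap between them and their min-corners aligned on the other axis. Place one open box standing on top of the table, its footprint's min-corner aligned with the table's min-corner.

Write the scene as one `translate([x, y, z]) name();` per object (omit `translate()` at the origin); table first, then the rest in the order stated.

table();
translate([-759, 0, 0]) chair();
translate([0, 0, 756]) open_box();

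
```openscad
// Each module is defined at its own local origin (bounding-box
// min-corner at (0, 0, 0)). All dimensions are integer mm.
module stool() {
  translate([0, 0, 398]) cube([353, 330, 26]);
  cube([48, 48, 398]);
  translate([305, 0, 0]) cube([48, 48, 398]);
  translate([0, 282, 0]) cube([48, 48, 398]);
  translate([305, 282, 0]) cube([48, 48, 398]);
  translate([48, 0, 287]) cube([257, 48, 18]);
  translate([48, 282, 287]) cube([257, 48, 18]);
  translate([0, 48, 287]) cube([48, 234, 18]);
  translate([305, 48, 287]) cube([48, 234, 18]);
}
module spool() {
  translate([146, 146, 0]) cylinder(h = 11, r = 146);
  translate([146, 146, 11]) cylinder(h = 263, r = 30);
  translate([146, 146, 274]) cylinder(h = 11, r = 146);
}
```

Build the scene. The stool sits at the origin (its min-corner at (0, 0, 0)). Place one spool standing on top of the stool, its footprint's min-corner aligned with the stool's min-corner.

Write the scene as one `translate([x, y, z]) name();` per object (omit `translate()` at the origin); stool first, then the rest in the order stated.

stool();
translate([0, 0, 424]) spool();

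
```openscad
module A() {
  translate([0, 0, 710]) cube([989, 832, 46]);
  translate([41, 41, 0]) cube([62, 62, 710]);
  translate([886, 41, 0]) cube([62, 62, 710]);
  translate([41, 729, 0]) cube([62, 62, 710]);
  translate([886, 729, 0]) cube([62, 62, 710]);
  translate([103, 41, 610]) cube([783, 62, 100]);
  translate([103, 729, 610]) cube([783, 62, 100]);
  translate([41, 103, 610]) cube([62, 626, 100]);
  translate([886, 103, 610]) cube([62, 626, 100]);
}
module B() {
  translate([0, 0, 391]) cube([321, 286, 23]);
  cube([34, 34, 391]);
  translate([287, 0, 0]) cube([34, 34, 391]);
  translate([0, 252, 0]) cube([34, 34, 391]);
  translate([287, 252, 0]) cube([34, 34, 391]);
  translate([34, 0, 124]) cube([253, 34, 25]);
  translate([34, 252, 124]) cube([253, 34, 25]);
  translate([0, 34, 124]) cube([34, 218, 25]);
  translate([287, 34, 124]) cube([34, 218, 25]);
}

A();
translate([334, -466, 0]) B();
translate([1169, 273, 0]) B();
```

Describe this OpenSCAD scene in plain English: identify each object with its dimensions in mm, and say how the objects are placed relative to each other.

A is a table: top 989 mm (x) × 832 mm (y), 46 mm thick, upper face at z = 756 mm, on four 62×62 mm square legs, each inset 41 mm from the nearest pair of top edges, running from z = 0 to the bottom of the top. Four apron rails, 62 mm thick and 100 mm tall, run between adjacent legs with their top edges flush with the underside of the top and their outer faces flush with the legs' outer faces.

B is a four-legged stool. The seat is 321×286 mm, 23 mm thick, top at z = 414 mm. It stands on four square legs, each 34×34 mm in cross-section, from z = 0 to the seat underside, each flush with a corner of the seat. Four stretchers, 34 mm wide and 25 mm tall, connect adjacent legs with their undersides at z = 124 mm, each running between the inner faces of the legs it joins and aligned with the legs' outer faces on the other axis.

Two stools sit around the table at the −y, +x sides.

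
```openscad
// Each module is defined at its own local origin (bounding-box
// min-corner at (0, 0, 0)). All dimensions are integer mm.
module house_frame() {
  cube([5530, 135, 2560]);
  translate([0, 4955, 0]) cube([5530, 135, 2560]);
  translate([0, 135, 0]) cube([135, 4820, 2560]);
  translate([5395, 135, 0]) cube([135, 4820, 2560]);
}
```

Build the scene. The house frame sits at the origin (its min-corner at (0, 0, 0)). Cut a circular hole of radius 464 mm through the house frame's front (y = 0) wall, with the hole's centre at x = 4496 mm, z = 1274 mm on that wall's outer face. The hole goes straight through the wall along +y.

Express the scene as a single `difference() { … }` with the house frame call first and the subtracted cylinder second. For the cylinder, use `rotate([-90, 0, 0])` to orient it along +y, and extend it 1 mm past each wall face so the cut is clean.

difference() {
  house_frame();
  translate([4496, -1, 1274]) rotate([-90, 0, 0]) cylinder(h = 137, r = 464);
}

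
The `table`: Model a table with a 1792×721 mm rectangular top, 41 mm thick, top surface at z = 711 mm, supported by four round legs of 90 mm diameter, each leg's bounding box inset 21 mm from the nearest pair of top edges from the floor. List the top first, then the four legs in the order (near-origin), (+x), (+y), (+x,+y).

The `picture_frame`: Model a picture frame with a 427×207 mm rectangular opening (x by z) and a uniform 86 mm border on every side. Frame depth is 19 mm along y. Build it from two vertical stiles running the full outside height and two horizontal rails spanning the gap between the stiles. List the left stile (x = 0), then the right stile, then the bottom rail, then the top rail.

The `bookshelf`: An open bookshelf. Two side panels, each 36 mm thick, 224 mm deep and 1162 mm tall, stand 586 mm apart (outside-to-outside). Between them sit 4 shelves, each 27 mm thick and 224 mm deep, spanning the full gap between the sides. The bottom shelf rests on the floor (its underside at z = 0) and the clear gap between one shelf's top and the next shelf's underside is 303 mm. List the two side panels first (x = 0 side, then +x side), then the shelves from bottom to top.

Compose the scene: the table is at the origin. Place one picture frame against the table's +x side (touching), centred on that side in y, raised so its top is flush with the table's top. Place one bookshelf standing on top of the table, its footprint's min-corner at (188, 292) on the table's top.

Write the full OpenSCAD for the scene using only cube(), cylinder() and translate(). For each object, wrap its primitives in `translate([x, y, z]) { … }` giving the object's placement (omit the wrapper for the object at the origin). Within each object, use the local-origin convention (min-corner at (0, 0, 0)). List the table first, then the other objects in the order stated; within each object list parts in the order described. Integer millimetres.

translate([0, 0, 670]) cube([1792, 721, 41]);
translate([66, 66, 0]) cylinder(h = 670, r = 45);
translate([1726, 66, 0]) cylinder(h = 670, r = 45);
translate([66, 655, 0]) cylinder(h = 670, r = 45);
translate([1726, 655, 0]) cylinder(h = 670, r = 45);
translate([1792, 351, 332]) {
  cube([86, 19, 379]);
  translate([513, 0, 0]) cube([86, 19, 379]);
  translate([86, 0, 0]) cube([427, 19, 86]);
  translate([86, 0, 293]) cube([427, 19, 86]);
}
translate([188, 292, 711]) {
  cube([36, 224, 1162]);
  translate([550, 0, 0]) cube([36, 224, 1162]);
  translate([36, 0, 0]) cube([514, 224, 27]);
  translate([36, 0, 330]) cube([514, 224, 27]);
  translate([36, 0, 660]) cube([514, 224, 27]);
  translate([36, 0, 990]) cube([514, 224, 27]);
}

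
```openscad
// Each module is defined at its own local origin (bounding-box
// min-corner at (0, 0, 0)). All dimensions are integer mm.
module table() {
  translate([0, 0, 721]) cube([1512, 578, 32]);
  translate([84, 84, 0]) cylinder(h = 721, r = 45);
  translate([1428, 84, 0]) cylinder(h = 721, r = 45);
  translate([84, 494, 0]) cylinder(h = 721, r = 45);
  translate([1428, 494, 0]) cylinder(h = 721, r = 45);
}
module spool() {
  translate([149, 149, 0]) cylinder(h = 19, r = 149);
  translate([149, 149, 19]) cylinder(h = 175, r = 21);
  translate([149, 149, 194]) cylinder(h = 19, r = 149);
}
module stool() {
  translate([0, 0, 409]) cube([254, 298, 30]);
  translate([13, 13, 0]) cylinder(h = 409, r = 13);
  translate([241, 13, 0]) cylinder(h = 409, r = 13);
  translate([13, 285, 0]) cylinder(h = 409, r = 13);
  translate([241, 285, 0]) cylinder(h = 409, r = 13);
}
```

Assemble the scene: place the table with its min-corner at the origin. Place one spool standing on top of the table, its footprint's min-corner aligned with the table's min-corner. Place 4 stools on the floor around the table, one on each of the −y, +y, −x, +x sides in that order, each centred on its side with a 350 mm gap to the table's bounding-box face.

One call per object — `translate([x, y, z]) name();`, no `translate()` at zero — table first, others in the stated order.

table();
translate([0, 0, 753]) spool();
translate([629, -648, 0]) stool();
translate([629, 928, 0]) stool();
translate([-604, 140, 0]) stool();
translate([1862, 140, 0]) stool();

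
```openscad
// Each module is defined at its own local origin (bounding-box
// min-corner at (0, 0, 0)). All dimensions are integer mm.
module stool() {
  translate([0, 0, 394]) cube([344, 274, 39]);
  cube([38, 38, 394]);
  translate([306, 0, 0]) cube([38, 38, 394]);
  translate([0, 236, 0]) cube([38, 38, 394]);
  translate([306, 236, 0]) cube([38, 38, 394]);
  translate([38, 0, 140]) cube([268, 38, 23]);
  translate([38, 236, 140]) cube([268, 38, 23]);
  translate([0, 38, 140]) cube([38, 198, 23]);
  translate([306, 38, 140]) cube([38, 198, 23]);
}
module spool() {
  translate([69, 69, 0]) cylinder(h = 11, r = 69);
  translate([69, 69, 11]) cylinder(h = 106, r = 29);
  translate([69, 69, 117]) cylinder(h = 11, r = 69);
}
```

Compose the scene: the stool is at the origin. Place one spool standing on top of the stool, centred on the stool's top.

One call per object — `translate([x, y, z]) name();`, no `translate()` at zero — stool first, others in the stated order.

stool();
translate([103, 68, 433]) spool();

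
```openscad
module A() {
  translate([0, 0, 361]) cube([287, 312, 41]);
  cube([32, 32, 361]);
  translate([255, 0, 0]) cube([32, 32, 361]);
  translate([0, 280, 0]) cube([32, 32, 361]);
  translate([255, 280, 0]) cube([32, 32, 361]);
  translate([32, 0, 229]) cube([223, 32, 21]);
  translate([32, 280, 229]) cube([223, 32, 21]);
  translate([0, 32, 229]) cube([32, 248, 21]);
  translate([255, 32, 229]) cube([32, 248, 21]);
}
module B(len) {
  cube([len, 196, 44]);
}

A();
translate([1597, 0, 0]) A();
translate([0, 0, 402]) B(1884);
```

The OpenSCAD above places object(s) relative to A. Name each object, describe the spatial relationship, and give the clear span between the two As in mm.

A is a stool. B is a beam. A beam spans the tops of two stools. The clear span between the two stools is 1310 mm.

Second stool starts at x = 1597; first ends at x = 287; clear span = 1597 − 287 = 1310 mm.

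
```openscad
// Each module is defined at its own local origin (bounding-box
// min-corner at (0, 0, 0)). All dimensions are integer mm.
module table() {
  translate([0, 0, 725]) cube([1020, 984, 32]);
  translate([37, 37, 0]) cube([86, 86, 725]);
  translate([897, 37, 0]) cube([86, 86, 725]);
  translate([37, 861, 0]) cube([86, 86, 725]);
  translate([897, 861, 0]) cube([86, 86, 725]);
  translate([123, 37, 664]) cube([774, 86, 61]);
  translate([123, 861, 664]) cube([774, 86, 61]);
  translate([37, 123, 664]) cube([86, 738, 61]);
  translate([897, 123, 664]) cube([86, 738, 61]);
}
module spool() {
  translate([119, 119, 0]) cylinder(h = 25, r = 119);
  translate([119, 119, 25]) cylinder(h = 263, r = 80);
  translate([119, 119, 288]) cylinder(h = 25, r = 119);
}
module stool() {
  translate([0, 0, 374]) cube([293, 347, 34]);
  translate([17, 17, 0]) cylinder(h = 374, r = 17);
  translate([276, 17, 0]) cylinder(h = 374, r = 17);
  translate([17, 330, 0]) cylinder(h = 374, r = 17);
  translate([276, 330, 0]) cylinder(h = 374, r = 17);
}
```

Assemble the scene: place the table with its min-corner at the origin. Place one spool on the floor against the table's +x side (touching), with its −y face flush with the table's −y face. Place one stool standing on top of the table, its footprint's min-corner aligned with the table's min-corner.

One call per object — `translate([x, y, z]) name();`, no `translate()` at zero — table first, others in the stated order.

table();
translate([1020, 0, 0]) spool();
translate([0, 0, 757]) stool();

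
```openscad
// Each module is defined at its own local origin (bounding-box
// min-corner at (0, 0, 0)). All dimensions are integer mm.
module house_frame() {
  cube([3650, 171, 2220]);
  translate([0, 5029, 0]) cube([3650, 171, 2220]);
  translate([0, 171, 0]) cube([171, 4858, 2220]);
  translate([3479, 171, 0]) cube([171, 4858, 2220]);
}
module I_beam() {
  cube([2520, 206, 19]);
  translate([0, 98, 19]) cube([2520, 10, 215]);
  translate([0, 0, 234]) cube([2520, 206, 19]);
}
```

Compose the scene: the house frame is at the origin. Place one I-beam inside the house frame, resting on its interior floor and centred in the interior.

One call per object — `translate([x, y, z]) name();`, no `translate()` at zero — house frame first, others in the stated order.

house_frame();
translate([565, 2497, 0]) I_beam();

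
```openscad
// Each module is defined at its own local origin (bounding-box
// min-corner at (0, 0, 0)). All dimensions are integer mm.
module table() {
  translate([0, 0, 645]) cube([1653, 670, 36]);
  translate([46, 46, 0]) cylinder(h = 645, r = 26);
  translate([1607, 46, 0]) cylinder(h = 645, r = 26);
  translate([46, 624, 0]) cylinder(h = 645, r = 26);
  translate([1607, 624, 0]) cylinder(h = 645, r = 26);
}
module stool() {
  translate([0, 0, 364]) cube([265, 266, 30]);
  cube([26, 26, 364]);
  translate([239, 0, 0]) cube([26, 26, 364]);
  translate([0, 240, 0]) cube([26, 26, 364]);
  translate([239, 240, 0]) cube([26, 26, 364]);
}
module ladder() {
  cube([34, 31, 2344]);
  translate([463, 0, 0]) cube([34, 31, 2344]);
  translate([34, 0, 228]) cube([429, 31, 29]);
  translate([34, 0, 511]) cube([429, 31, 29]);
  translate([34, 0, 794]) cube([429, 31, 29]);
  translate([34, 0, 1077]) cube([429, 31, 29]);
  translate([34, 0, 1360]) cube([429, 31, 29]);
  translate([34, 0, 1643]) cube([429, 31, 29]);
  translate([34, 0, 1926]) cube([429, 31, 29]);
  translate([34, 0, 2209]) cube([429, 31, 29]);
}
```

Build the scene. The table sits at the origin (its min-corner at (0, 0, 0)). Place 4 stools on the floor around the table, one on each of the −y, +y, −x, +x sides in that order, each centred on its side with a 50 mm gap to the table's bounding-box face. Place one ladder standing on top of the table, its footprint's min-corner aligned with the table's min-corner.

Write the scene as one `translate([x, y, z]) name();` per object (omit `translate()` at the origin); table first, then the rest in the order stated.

table();
translate([694, -316, 0]) stool();
translate([694, 720, 0]) stool();
translate([-315, 202, 0]) stool();
translate([1703, 202, 0]) stool();
translate([0, 0, 681]) ladder();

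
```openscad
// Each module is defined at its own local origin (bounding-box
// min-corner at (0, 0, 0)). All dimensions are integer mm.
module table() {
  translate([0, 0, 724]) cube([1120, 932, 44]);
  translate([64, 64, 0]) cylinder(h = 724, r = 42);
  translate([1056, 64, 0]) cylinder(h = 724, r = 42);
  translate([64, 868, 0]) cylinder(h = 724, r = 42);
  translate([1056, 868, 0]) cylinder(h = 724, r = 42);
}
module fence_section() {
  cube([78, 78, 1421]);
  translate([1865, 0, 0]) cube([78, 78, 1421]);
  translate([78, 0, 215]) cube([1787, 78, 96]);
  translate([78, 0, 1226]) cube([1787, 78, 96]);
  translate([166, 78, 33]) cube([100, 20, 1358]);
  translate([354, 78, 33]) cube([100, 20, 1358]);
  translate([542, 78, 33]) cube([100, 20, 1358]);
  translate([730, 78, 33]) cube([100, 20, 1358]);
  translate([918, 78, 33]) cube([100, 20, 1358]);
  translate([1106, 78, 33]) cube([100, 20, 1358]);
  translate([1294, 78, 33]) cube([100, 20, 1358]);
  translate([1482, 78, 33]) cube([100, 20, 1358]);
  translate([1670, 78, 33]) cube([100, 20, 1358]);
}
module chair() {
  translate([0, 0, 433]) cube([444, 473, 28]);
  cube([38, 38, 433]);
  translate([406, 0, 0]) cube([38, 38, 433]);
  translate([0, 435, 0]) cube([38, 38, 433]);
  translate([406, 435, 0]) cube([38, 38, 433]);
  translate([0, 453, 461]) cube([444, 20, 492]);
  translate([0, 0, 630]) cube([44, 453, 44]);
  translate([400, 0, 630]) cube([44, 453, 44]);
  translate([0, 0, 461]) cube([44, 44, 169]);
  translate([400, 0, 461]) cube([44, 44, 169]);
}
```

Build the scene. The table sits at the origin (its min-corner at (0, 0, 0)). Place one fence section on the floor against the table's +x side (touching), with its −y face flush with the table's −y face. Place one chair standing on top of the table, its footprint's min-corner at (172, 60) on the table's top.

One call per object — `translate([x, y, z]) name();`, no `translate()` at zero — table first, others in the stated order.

table();
translate([1120, 0, 0]) fence_section();
translate([172, 60, 768]) chair();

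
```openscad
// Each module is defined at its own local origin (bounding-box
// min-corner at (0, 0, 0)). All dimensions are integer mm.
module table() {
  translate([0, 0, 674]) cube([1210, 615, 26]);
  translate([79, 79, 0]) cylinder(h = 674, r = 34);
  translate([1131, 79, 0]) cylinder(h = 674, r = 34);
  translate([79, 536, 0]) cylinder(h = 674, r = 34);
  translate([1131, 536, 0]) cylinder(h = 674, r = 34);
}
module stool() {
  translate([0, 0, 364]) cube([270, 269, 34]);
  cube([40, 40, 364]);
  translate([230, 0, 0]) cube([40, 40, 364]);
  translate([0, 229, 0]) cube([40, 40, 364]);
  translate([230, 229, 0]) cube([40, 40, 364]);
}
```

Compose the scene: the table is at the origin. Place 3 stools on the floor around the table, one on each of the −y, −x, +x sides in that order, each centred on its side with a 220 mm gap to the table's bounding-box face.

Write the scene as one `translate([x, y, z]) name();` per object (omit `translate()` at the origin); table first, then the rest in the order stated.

table();
translate([470, -489, 0]) stool();
translate([-490, 173, 0]) stool();
translate([1430, 173, 0]) stool();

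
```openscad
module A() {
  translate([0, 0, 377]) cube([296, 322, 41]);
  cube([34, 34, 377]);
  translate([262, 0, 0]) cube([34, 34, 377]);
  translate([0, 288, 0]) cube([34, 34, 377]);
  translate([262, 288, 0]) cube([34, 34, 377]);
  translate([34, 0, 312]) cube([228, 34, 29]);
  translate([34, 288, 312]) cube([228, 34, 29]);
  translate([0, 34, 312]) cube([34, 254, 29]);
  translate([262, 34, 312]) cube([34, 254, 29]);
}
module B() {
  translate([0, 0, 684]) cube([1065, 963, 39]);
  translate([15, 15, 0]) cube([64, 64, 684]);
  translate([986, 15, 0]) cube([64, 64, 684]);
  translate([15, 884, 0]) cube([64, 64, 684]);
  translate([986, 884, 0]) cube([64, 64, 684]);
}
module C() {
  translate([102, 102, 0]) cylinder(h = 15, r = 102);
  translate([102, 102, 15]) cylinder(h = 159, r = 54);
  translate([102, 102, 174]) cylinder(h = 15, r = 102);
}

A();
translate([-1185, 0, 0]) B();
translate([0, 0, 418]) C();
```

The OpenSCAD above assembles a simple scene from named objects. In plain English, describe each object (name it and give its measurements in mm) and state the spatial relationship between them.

A is a four-legged stool. The seat is a 296×322×41 mm slab whose top surface is at z = 418 mm; four square legs, each 34×34 mm in cross-section, run from the floor (z = 0) to the underside of the seat, each flush with a corner of the seat. Four stretchers, 34 mm wide and 29 mm tall, connect adjacent legs with their undersides at z = 312 mm, each running between the inner faces of the legs it joins and aligned with the legs' outer faces on the other axis.

B is a rectangular dining table. The top is 1065×963×39 mm with its upper surface at z = 723 mm. It stands on four 64×64 mm square legs, each inset 15 mm from the nearest pair of top edges, running from the floor to the underside of the top.

C is a spool: two coaxial disc flanges of radius 102 mm and thickness 15 mm, joined by a core cylinder of radius 54 mm and height 159 mm. The lower flange rests on z = 0 and the three cylinders share a vertical axis.

The table is on the floor beside the stool on its −x side. The spool is on top of the stool.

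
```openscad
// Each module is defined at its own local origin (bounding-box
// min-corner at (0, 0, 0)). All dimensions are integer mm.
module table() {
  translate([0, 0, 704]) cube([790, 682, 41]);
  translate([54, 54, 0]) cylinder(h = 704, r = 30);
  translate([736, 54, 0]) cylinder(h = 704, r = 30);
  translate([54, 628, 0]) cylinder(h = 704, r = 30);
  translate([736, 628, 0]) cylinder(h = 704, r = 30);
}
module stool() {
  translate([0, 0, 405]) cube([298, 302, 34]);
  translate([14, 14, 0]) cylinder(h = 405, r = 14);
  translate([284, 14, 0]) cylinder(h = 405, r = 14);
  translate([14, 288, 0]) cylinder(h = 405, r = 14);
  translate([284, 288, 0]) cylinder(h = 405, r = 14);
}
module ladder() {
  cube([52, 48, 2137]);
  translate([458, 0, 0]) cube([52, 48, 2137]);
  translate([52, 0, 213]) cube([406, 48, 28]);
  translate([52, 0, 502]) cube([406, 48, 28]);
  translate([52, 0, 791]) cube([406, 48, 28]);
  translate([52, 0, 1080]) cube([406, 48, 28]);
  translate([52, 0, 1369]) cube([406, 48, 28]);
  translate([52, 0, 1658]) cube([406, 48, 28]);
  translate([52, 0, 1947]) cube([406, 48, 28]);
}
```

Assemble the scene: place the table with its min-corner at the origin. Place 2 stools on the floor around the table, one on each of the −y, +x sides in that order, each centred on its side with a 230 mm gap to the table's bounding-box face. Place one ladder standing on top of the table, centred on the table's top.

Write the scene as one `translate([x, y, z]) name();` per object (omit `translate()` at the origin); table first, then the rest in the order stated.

table();
translate([246, -532, 0]) stool();
translate([1020, 190, 0]) stool();
translate([140, 317, 745]) ladder();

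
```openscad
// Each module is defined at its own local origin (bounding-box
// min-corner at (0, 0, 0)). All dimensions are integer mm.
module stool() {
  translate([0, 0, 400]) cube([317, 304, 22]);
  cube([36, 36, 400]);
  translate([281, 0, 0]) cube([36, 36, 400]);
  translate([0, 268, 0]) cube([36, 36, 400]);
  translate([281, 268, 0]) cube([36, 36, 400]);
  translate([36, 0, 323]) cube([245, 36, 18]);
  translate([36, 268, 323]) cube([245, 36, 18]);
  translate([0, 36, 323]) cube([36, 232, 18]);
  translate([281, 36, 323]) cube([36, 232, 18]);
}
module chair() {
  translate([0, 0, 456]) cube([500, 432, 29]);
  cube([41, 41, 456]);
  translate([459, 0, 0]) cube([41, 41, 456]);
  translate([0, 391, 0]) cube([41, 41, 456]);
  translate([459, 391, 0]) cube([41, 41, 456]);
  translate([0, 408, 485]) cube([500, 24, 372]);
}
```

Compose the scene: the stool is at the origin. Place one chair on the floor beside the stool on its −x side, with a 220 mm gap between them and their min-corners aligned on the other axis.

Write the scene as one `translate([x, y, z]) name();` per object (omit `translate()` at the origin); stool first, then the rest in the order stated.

stool();
translate([-720, 0, 0]) chair();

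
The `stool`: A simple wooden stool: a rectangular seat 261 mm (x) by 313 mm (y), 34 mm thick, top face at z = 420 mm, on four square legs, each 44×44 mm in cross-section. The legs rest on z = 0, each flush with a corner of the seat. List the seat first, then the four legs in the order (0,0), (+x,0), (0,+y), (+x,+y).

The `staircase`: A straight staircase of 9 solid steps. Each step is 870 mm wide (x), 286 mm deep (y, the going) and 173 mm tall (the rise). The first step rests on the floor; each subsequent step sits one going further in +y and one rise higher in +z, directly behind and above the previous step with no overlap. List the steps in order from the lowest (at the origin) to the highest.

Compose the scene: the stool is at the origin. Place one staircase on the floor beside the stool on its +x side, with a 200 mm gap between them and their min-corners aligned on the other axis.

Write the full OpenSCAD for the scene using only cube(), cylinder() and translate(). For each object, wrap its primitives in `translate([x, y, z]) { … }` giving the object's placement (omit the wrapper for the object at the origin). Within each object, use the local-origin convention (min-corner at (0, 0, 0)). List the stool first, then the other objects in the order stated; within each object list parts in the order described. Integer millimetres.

translate([0, 0, 386]) cube([261, 313, 34]);
cube([44, 44, 386]);
translate([217, 0, 0]) cube([44, 44, 386]);
translate([0, 269, 0]) cube([44, 44, 386]);
translate([217, 269, 0]) cube([44, 44, 386]);
translate([461, 0, 0]) {
  cube([870, 286, 173]);
  translate([0, 286, 173]) cube([870, 286, 173]);
  translate([0, 572, 346]) cube([870, 286, 173]);
  translate([0, 858, 519]) cube([870, 286, 173]);
  translate([0, 1144, 692]) cube([870, 286, 173]);
  translate([0, 1430, 865]) cube([870, 286, 173]);
  translate([0, 1716, 1038]) cube([870, 286, 173]);
  translate([0, 2002, 1211]) cube([870, 286, 173]);
  translate([0, 2288, 1384]) cube([870, 286, 173]);
}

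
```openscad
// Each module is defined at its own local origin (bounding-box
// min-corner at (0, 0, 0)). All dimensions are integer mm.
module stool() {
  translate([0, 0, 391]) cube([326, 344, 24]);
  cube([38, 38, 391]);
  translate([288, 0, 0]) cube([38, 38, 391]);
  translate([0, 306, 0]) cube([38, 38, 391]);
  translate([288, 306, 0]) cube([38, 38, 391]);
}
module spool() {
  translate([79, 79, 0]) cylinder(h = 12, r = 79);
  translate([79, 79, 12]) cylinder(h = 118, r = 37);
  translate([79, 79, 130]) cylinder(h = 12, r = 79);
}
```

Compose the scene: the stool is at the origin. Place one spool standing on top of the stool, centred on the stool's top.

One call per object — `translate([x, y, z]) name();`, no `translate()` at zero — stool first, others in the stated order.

stool();
translate([84, 93, 415]) spool();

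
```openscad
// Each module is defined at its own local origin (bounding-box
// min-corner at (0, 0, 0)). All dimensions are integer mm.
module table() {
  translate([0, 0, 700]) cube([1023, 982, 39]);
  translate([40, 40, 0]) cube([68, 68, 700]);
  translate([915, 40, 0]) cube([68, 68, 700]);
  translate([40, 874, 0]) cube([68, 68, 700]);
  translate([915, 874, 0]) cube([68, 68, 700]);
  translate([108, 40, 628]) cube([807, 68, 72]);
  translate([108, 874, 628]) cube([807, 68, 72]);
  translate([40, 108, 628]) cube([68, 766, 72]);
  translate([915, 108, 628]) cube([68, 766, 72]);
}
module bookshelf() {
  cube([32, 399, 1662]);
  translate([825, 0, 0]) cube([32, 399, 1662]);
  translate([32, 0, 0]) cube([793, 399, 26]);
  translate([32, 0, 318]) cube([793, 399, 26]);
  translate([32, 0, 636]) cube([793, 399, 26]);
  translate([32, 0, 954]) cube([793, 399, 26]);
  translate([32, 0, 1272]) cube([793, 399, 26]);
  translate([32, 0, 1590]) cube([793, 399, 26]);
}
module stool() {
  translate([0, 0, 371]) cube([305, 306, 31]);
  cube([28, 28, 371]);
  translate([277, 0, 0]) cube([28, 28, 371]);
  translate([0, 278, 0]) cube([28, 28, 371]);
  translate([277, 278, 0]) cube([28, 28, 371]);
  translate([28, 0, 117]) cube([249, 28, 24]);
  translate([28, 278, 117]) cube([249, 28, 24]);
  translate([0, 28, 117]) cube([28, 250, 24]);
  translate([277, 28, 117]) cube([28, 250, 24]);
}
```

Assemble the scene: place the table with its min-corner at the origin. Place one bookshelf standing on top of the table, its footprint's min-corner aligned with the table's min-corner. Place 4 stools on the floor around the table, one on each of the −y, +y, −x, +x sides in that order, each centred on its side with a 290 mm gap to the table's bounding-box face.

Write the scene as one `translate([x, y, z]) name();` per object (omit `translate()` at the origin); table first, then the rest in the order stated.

table();
translate([0, 0, 739]) bookshelf();
translate([359, -596, 0]) stool();
translate([359, 1272, 0]) stool();
translate([-595, 338, 0]) stool();
translate([1313, 338, 0]) stool();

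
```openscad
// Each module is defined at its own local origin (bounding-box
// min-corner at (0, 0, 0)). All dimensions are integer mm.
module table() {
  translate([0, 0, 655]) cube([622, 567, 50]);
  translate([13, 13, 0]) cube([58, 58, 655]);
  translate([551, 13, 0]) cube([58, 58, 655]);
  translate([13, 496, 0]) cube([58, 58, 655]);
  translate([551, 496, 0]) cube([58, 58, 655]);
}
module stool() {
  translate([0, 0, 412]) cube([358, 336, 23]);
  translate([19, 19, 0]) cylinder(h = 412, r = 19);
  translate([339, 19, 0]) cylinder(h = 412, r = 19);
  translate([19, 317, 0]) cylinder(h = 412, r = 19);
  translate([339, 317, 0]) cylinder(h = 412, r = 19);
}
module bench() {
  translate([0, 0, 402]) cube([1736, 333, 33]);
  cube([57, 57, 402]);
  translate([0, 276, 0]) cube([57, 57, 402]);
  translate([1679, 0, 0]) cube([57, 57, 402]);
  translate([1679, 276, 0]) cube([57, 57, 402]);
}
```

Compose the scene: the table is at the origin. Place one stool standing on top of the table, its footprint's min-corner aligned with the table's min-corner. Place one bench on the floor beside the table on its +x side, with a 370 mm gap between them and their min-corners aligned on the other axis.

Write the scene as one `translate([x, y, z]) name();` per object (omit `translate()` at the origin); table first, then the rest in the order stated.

table();
translate([0, 0, 705]) stool();
translate([992, 0, 0]) bench();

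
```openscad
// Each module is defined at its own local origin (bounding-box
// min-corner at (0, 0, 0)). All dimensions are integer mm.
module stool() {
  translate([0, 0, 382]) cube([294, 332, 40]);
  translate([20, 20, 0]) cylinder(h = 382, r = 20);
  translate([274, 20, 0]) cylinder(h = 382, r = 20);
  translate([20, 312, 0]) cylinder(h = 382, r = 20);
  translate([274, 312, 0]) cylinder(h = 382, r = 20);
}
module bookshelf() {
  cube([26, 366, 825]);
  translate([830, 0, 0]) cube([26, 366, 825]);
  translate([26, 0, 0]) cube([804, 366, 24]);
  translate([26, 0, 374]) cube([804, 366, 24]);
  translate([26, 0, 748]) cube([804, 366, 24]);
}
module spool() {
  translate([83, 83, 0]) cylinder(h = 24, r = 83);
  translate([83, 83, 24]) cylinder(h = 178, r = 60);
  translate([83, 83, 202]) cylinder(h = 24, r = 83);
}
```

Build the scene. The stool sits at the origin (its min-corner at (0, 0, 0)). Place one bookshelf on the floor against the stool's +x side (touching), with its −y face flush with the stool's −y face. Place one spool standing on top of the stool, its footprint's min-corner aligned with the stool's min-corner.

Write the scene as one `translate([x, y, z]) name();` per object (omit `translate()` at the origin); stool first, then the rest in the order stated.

stool();
translate([294, 0, 0]) bookshelf();
translate([0, 0, 422]) spool();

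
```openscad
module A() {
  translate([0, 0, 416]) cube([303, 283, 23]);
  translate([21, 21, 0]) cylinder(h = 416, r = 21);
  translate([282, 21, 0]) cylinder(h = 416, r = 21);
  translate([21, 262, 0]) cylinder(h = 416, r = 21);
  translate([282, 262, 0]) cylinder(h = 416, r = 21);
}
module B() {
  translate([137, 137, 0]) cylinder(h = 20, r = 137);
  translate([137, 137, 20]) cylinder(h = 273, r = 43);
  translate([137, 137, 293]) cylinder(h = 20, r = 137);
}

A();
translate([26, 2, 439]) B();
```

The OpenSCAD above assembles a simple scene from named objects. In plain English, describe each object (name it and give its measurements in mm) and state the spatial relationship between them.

A is a four-legged stool. The seat is a 303×283×23 mm slab whose top surface is at z = 439 mm; four round legs, each 42 mm in diameter, run from the floor (z = 0) to the underside of the seat, each leg's axis is inset half a diameter from the nearest pair of seat edges (so the leg's bounding box is flush with the corner).

B is a spool: two coaxial disc flanges of radius 137 mm and thickness 20 mm, joined by a core cylinder of radius 43 mm and height 273 mm. The lower flange rests on z = 0 and the three cylinders share a vertical axis.

The spool is on top of the stool.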